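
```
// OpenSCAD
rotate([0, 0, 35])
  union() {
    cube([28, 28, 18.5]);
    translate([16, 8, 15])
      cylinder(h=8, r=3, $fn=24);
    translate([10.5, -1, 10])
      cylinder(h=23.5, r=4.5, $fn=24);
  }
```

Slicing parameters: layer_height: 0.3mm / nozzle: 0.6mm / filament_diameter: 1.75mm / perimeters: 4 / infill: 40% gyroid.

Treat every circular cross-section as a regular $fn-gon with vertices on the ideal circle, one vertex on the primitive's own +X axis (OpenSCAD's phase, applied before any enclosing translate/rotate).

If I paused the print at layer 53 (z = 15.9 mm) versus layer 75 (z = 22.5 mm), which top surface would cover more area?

layer 53 (z = 15.9 mm)

Layer 53 (z = 15.9): the cube (footprint 28×28) is included at this height (area 784.00 mm²); the r=3 cylinder at (16, 8) contributes a regular 24-gon of circumradius 3 (area = (24/2)·3.000²·sin(360°/24) = 27.95 mm²); the cylinder at (10.5, -1): section is a regular 24-gon, circumradius r=4.5 (area = (24/2)·4.500²·sin(360°/24) = 62.89 mm²); Merging all regions: the regions partially overlap — summed areas 874.85 mm² minus the doubly-counted overlap 50.53 mm² gives 824.31 mm² — area = 824.31 mm²; (whole slice rotated 35° about Z — lengths, areas and connectivity unchanged). So its area = 824.31 mm². Layer 75 (z = 22.5): the cube is not intersected at this z (z outside [0, 18.5]); the r=3 cylinder at (16, 8) gives a regular 24-gon of circumradius 3 (constant along its height) (area = (24/2)·3.000²·sin(360°/24) = 27.95 mm²); the cylinder at (10.5, -1): section is a regular 24-gon, circumradius r=4.5 (area = (24/2)·4.500²·sin(360°/24) = 62.89 mm²); Combining (union): the 2 present regions are separate (no shared area or edge), so areas and boundary lengths simply add and each stays a separate island — area = 90.85 mm²; (whole slice rotated 35° about Z — lengths, areas and connectivity unchanged). So its area = 90.85 mm². Layer 53 is larger (824.31 vs 90.85 mm²).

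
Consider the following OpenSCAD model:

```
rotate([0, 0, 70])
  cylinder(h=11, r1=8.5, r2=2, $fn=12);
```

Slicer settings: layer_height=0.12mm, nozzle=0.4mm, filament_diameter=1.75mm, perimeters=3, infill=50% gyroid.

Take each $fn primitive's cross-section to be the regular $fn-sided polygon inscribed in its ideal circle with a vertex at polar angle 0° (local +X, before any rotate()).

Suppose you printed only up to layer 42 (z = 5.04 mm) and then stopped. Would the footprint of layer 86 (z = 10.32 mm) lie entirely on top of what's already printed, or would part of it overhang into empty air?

entirely on top

Compare the two slices. At z = 5.04: the cone (r1=8.5→r2=2) has section circumradius 5.522 here — a regular 12-gon (area = (12/2)·5.522²·sin(360°/12) = 91.47 mm²); (rotated 70° about Z; rotation is an isometry so areas/perimeters/island counts are preserved). At z = 10.32: the cone: at t=0.938 of its height the radius interpolates to r₁+(r₂−r₁)t = 2.402, giving a regular 12-gon of that circumradius (area = (12/2)·2.402²·sin(360°/12) = 17.31 mm²); (whole slice rotated 70° about Z — lengths, areas and connectivity unchanged). Checking containment: the cross-section at z = 10.32 is a subset of the cross-section at z = 5.04.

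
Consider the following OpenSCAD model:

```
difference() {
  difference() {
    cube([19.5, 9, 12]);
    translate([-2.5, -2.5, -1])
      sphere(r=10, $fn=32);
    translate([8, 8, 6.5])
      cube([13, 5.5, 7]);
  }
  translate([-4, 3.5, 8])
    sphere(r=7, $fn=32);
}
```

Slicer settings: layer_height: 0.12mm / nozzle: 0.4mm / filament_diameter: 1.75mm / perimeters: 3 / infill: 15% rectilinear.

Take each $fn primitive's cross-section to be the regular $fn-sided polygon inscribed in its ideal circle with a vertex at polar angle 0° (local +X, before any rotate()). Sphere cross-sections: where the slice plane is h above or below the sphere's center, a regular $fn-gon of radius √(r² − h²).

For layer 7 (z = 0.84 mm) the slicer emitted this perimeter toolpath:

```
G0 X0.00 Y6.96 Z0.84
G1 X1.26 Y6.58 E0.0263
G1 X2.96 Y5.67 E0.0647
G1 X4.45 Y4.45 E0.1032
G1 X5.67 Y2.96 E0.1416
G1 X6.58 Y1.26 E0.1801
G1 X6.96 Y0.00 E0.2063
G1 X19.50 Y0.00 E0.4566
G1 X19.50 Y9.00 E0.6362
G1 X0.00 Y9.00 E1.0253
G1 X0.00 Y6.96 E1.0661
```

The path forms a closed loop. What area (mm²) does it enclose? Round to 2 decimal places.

Apply the shoelace formula to the sequence of (X, Y) vertices; enclosed area = 142.34 mm².

142.34 mm²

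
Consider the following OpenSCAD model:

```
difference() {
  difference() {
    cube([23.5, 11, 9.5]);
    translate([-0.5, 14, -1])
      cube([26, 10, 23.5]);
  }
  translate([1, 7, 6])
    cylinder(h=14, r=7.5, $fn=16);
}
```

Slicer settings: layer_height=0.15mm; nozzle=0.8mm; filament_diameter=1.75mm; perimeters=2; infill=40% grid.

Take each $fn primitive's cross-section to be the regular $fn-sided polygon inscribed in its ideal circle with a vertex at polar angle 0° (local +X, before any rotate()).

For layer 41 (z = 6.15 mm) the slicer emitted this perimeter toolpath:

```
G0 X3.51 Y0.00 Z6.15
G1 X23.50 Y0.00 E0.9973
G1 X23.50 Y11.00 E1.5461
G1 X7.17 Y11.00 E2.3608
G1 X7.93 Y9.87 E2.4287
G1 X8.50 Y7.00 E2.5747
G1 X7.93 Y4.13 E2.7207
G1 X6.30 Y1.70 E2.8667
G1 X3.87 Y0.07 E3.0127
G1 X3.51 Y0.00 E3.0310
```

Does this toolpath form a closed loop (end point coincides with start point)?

yes

Start point (G0): (3.51, 0.00). End point (last G1): the path returns to the start — closed.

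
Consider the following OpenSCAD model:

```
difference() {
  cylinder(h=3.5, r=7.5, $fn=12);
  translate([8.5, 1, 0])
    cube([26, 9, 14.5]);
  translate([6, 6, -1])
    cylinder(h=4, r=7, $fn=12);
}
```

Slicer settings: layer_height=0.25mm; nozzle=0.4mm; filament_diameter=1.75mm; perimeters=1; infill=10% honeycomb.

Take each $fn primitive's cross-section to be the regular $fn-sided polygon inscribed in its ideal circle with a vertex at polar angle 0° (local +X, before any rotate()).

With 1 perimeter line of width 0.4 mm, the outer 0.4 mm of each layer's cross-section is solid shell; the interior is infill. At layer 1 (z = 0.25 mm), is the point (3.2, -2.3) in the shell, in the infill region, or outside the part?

infill

At z = 0.25 mm: the cylinder: section is a regular 12-gon, circumradius r=7.5; the 26×9 cube at (8.5, 1) contributes its full rectangle; the cylinder at (6, 6): section is a regular 12-gon, circumradius r=7; Taking the first minus the rest: starting from the r=7.5 cylinder, the 26×9 cube at (8.5, 1) misses the remaining region (no effect); the r=7 cylinder at (6, 6) partially overlaps it — only the 45.23 mm² overlap (of its 147.00 mm²) is removed, clipping the outline — 1 connected region. Overall, the cross-section is a single solid region. The nearest boundary edge runs (2.50, -0.06)→(6.00, -1.00); distance from the point to it = 1.98 mm. The point is inside the cross-section and 1.98 mm from the nearest boundary — more than the 0.4 mm shell width (1 × 0.4), so it's in the infill interior.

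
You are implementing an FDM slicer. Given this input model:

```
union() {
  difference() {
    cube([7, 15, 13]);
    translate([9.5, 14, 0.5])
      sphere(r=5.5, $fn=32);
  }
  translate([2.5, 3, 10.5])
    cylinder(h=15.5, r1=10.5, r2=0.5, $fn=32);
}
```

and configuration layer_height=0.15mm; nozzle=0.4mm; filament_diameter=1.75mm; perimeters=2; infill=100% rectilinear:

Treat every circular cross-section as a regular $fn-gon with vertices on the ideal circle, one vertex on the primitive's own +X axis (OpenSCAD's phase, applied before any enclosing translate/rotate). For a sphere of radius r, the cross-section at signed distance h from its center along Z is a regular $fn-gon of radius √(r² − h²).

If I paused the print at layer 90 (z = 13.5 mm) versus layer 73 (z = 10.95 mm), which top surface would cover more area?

Layer 90 (z = 13.5): the cube is absent (z outside [0, 13]); the sphere at (9.5, 14) is absent (|z−center|=13.000 > r=5.5); After the difference (first − rest): the first operand is absent here, so nothing remains; the cone at (2.5, 3): at t=0.194 of its height the radius interpolates to r₁+(r₂−r₁)t = 8.565, giving a regular 32-gon of that circumradius (area = (32/2)·8.565²·sin(360°/32) = 228.96 mm²); Taking the union: only the cone at (2.5, 3) is present, so the union is just that shape — area = 228.96 mm². So its area = 228.96 mm². Layer 73 (z = 10.95): the cube (footprint 7×15) is included at this height (area 105.00 mm²); the sphere at (9.5, 14) is absent (|z−center|=10.450 > r=5.5); Taking the first minus the rest: none of the subtracted shapes is present at this height, so the 7×15 cube is unchanged — area = 105.00 mm²; the cone at (2.5, 3) (r1=10.5→r2=0.5) has section circumradius 10.210 here — a regular 32-gon (area = (32/2)·10.210²·sin(360°/32) = 325.37 mm²); Combining (union): the regions partially overlap — summed areas 430.37 mm² minus the doubly-counted overlap 90.45 mm² gives 339.92 mm² — area = 339.92 mm². So its area = 339.92 mm². Layer 73 is larger (339.92 vs 228.96 mm²).

layer 73 (z = 10.95 mm)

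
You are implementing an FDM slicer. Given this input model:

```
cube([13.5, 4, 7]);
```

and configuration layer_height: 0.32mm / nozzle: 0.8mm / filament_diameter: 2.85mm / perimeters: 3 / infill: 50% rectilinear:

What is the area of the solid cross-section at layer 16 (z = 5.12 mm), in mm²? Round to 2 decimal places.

54.00 mm²

At z = 5.12 mm: the cube is present — its section is the full 13.5×4 rectangle (area 54.00 mm²). Overall, the cross-section is a single solid region. Net area = 54.00 mm².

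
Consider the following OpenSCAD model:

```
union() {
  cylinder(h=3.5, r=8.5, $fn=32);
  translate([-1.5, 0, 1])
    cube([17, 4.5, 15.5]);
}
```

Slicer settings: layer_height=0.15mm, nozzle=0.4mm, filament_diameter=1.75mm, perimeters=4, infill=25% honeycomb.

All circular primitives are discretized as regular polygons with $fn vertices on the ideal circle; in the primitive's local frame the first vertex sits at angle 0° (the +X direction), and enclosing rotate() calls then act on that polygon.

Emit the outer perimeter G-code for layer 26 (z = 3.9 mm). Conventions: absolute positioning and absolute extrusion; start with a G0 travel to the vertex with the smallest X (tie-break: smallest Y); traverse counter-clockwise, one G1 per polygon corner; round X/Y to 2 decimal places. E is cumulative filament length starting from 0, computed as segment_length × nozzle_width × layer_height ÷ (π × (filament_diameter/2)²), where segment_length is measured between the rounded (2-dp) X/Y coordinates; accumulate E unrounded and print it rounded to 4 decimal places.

At z = 3.9 mm: the cylinder is absent (z outside [0, 3.5]); the 17×4.5 cube at (-1.5, 0) contributes its full rectangle; Merging all regions: only the 17×4.5 cube at (-1.5, 0) is present, so the union is just that shape — 1 connected region. The outline is a single polygon with 4 vertices. Extrusion per mm of travel: 0.4 × 0.15 / (π × 0.875²) = 0.024945. Accumulating E over each segment gives final E = 1.0726.

G0 X-1.50 Y0.00 Z3.90
G1 X15.50 Y0.00 E0.4241
G1 X15.50 Y4.50 E0.5363
G1 X-1.50 Y4.50 E0.9604
G1 X-1.50 Y0.00 E1.0726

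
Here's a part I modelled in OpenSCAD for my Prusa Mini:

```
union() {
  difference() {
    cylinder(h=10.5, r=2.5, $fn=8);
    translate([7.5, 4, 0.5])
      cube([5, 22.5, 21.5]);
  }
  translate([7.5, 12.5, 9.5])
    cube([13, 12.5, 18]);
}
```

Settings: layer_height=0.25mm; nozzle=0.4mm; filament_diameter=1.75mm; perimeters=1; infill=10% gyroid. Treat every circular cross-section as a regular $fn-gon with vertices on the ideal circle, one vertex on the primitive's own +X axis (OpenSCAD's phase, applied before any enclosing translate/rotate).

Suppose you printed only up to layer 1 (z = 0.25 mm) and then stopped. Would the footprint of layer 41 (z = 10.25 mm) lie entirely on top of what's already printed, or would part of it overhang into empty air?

Compare the two slices. At z = 0.25: the cylinder: section is a regular 8-gon, circumradius r=2.5 (area = (8/2)·2.500²·sin(360°/8) = 17.68 mm²); the cube at (7.5, 4) is absent (z outside [0.5, 22]); Taking the first minus the rest: none of the subtracted shapes is present at this height, so the r=2.5 cylinder is unchanged — area = 17.68 mm²; the cube at (7.5, 12.5) does not reach this height (z outside [9.5, 27.5]); Taking the union: only that combined region is present, so the union is just that shape — area = 17.68 mm². At z = 10.25: the r=2.5 cylinder gives a regular 8-gon of circumradius 2.5 (constant along its height) (area = (8/2)·2.500²·sin(360°/8) = 17.68 mm²); the 5×22.5 cube at (7.5, 4) contributes its full rectangle (area 112.50 mm²); After the difference (first − rest): starting from the r=2.5 cylinder (17.68 mm²), the 5×22.5 cube at (7.5, 4) misses the remaining region (no effect) — area = 17.68 mm²; the cube at (7.5, 12.5) is present — its section is the full 13×12.5 rectangle (area 162.50 mm²); Combining (union): the 2 present regions are separate (no shared area or edge), so areas and boundary lengths simply add and each stays a separate island — area = 180.18 mm². Checking containment: at z = 10.25 the cross-section extends beyond the z = 0.25 cross-section by about 162.50 mm².

part overhangs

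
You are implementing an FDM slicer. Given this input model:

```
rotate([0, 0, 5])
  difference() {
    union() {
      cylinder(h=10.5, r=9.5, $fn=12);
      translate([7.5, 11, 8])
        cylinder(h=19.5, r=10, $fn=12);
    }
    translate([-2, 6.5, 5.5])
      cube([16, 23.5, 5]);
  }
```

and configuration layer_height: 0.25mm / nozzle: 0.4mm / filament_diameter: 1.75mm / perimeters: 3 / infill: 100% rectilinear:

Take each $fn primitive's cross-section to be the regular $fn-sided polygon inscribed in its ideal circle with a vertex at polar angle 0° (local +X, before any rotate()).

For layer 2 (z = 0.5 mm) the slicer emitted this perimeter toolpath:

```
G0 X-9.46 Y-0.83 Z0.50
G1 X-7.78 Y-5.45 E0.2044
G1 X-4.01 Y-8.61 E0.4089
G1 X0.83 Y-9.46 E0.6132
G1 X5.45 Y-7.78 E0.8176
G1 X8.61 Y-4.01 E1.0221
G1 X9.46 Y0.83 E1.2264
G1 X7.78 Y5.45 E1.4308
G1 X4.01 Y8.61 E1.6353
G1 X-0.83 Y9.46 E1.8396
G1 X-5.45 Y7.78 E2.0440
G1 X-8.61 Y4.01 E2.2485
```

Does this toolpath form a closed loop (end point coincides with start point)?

no

Start point (G0): (-9.46, -0.83). End point (last G1): the path does not return to the start — open.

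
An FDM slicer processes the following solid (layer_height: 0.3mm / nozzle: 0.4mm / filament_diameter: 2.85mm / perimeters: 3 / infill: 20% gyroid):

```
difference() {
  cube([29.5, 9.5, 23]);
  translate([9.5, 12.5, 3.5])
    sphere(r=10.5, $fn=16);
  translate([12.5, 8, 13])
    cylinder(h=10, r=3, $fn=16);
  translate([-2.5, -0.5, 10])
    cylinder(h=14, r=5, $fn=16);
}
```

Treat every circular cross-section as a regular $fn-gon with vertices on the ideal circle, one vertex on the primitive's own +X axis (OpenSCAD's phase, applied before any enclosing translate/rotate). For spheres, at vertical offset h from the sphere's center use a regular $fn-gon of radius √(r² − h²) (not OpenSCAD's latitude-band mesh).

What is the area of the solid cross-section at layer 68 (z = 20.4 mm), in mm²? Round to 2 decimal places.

At z = 20.4 mm: the cube (footprint 29.5×9.5) is included at this height (area 280.25 mm²); the sphere at (9.5, 12.5) does not reach this height (|z−center|=16.900 > r=10.5); the cylinder at (12.5, 8): section is a regular 16-gon, circumradius r=3 (area = (16/2)·3.000²·sin(360°/16) = 27.55 mm²); the cylinder at (-2.5, -0.5): section is a regular 16-gon, circumradius r=5 (area = (16/2)·5.000²·sin(360°/16) = 76.54 mm²); After the difference (first − rest): starting from the 29.5×9.5 cube (280.25 mm²), the r=3 cylinder at (12.5, 8) partially overlaps it — only the 22.27 mm² overlap (of its 27.55 mm²) is removed, clipping the outline; the r=5 cylinder at (-2.5, -0.5) partially overlaps it — only the 6.11 mm² overlap (of its 76.54 mm²) is removed, clipping the outline — area = 251.87 mm². Overall, the cross-section is a single solid region. Net area = 251.87 mm².

251.87 mm²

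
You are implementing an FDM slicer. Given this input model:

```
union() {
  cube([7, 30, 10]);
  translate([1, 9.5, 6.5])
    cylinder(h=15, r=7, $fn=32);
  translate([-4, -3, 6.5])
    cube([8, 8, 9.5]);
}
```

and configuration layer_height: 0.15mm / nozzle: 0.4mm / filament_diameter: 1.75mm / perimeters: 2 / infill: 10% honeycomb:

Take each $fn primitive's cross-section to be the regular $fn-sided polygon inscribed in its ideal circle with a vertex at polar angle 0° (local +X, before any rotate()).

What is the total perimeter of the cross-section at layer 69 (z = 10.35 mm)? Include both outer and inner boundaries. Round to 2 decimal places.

57.05 mm

At z = 10.35 mm: the cube is not intersected at this z (z outside [0, 10]); the cylinder at (1, 9.5): section is a regular 32-gon, circumradius r=7 (perimeter = 2·32·7.000·sin(180°/32) = 43.91 mm); the 8×8 cube at (-4, -3) contributes its full rectangle (perimeter 32.00 mm); Merging all regions: the regions partially overlap (shared area 15.89 mm²), so the edge portions inside another operand are dropped and the merged outline is re-measured after clipping — boundary = 57.05 mm. Overall, the cross-section is a single solid region. Total boundary length (outer) = 57.05 mm.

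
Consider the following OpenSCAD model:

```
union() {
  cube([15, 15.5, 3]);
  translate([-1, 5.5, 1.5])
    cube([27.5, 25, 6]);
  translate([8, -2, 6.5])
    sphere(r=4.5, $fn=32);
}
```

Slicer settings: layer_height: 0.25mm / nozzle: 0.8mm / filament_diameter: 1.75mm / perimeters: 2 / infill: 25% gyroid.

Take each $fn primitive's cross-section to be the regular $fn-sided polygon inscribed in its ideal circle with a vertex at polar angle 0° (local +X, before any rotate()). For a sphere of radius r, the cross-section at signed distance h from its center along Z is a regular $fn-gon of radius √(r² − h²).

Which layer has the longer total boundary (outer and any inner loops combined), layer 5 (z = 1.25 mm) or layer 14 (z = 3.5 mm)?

layer 14 (z = 3.5 mm)

Layer 5 (z = 1.25): the cube (footprint 15×15.5) is included at this height (perimeter 61.00 mm); the cube at (-1, 5.5) is not intersected at this z (z outside [1.5, 7.5]); the sphere at (8, -2) does not reach this height (|z−center|=5.250 > r=4.5); Combining (union): only the 15×15.5 cube is present, so the union is just that shape — boundary = 61.00 mm. So its perimeter = 61.00 mm. Layer 14 (z = 3.5): the cube is not intersected at this z (z outside [0, 3]); the cube at (-1, 5.5) is present — its section is the full 27.5×25 rectangle (perimeter 105.00 mm); the r=4.5 sphere at (8, -2) contributes a regular 32-gon of circumradius √(4.5²−3²) = 3.354 (perimeter = 2·32·3.354·sin(180°/32) = 21.04 mm); Merging all regions: the 2 present regions are separate (no shared area or edge), so areas and boundary lengths simply add and each stays a separate island — boundary = 126.04 mm. So its perimeter = 126.04 mm. Layer 14 is larger (126.04 vs 61.00 mm).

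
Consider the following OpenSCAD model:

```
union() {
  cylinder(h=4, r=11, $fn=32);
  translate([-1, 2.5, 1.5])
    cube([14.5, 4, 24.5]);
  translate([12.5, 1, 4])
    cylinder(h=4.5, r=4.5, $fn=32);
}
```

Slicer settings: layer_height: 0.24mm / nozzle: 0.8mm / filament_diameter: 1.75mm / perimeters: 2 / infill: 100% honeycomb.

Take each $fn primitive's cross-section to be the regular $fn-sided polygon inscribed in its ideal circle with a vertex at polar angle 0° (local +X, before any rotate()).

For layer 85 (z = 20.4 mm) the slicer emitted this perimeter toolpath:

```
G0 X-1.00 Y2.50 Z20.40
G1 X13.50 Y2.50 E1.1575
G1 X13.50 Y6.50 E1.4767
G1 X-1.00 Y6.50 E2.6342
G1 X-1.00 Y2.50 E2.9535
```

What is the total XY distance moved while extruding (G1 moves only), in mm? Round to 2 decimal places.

37.00 mm

Sum the Euclidean lengths of each G1 segment: total = 37.00 mm.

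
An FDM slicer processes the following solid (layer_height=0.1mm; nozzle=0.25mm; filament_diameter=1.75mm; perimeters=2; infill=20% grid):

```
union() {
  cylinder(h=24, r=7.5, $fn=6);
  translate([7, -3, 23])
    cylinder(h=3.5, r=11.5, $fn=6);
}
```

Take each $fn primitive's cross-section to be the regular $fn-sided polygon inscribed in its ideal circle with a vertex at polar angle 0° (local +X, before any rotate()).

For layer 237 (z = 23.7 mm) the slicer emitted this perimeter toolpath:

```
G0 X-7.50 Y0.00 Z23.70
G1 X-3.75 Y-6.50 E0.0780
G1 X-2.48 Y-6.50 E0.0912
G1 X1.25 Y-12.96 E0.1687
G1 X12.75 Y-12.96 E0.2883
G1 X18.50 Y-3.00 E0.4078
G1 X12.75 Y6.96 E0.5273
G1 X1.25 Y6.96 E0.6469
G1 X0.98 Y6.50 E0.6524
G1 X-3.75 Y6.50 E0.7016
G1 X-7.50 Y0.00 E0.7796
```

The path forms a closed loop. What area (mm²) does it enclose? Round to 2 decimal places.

Apply the shoelace formula to the sequence of (X, Y) vertices; enclosed area = 387.84 mm².

387.84 mm²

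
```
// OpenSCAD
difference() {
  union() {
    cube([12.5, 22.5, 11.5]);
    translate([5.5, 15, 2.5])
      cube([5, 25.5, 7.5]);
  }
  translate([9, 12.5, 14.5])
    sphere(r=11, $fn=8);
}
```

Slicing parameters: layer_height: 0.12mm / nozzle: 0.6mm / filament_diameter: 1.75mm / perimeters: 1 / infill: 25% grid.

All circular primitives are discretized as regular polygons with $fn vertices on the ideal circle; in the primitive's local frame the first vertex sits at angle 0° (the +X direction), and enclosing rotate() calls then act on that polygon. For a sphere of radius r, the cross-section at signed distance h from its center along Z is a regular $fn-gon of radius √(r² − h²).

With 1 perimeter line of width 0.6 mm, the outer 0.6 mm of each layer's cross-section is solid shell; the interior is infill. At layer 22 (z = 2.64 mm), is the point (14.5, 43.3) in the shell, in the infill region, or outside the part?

outside

At z = 2.64 mm: the 12.5×22.5 cube contributes its full rectangle; the 5×25.5 cube at (5.5, 15) contributes its full rectangle; Merging all regions: the regions partially overlap (shared area 37.50 mm²), so overlapping operands fuse into one piece — 1 connected region; the sphere at (9, 12.5) is absent (|z−center|=11.860 > r=11); Taking the first minus the rest: none of the subtracted shapes is present at this height, so the result so far is unchanged — 1 connected region. Overall, the cross-section is a single solid region. The nearest boundary edge runs (5.50, 40.50)→(10.50, 40.50); distance from the point to it = 4.88 mm. The point is not inside any of the regions above, so it lies outside the cross-section (4.88 mm from the nearest boundary).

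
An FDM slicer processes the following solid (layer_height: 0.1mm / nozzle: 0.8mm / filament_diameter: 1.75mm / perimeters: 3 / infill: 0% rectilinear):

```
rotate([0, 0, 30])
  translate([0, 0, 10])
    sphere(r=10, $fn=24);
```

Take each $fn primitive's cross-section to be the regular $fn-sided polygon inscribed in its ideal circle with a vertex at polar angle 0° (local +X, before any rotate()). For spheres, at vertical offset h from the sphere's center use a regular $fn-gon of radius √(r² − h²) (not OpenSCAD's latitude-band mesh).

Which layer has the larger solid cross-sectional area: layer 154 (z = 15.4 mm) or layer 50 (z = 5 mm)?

layer 50 (z = 5 mm)

Layer 154 (z = 15.4): the r=10 sphere slices to a regular 24-gon of circumradius 8.417 (√(r²−h²) with h=5.4 from center) (area = (24/2)·8.417²·sin(360°/24) = 220.02 mm²); (rotated 30° about Z; rotation is an isometry so areas/perimeters/island counts are preserved). So its area = 220.02 mm². Layer 50 (z = 5): the sphere: section is a regular 24-gon, circumradius = √(r²−h²) = √(10²−5²) = 8.660 (area = (24/2)·8.660²·sin(360°/24) = 232.94 mm²); (rotated 30° about Z; rotation is an isometry so areas/perimeters/island counts are preserved). So its area = 232.94 mm². Layer 50 is larger (232.94 vs 220.02 mm²).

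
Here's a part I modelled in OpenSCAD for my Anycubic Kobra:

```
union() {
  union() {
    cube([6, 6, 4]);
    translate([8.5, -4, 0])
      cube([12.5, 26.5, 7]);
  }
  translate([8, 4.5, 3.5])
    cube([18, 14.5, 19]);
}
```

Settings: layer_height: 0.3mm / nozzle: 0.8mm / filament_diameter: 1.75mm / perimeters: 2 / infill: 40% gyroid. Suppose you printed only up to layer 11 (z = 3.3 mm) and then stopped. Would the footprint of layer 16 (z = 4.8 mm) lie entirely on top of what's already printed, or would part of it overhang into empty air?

part overhangs

Compare the two slices. At z = 3.3: the 6×6 cube contributes its full rectangle (area 36.00 mm²); the cube at (8.5, -4) (footprint 12.5×26.5) is included at this height (area 331.25 mm²); Combining (union): the 2 present regions are separate (no shared area or edge), so areas and boundary lengths simply add and each stays a separate island — area = 367.25 mm²; the cube at (8, 4.5) is not intersected at this z (z outside [3.5, 22.5]); Merging all regions: only the result so far is present, so the union is just that shape — area = 367.25 mm². At z = 4.8: the cube is absent (z outside [0, 4]); the cube at (8.5, -4) (footprint 12.5×26.5) is included at this height (area 331.25 mm²); Combining (union): only the 12.5×26.5 cube at (8.5, -4) is present, so the union is just that shape — area = 331.25 mm²; the cube at (8, 4.5) is present — its section is the full 18×14.5 rectangle (area 261.00 mm²); Taking the union: the regions partially overlap — summed areas 592.25 mm² minus the doubly-counted overlap 181.25 mm² gives 411.00 mm² — area = 411.00 mm². Checking containment: at z = 4.8 the cross-section extends beyond the z = 3.3 cross-section by about 79.75 mm².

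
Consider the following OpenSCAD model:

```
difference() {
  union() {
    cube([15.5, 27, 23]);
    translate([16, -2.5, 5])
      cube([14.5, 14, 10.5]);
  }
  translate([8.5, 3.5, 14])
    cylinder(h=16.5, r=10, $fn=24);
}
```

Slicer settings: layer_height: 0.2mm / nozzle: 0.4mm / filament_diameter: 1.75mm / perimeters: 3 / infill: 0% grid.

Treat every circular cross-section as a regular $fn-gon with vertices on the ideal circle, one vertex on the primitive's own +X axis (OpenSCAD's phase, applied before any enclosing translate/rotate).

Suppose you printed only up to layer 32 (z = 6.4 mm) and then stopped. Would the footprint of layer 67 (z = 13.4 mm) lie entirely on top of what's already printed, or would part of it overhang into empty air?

Compare the two slices. At z = 6.4: the cube (footprint 15.5×27) is included at this height (area 418.50 mm²); the 14.5×14 cube at (16, -2.5) contributes its full rectangle (area 203.00 mm²); Combining (union): the 2 present regions are separate (no shared area or edge), so areas and boundary lengths simply add and each stays a separate island — area = 621.50 mm²; the cylinder at (8.5, 3.5) is absent (z outside [14, 30.5]); Subtracting the remaining from the first: none of the subtracted shapes is present at this height, so the result so far is unchanged — area = 621.50 mm². At z = 13.4: the cube (footprint 15.5×27) is included at this height (area 418.50 mm²); the cube at (16, -2.5) is present — its section is the full 14.5×14 rectangle (area 203.00 mm²); Merging all regions: the 2 present regions are separate (no shared area or edge), so areas and boundary lengths simply add and each stays a separate island — area = 621.50 mm²; the cylinder at (8.5, 3.5) is not intersected at this z (z outside [14, 30.5]); Taking the first minus the rest: none of the subtracted shapes is present at this height, so the result so far is unchanged — area = 621.50 mm². Checking containment: the cross-section at z = 13.4 is a subset of the cross-section at z = 6.4.

entirely on top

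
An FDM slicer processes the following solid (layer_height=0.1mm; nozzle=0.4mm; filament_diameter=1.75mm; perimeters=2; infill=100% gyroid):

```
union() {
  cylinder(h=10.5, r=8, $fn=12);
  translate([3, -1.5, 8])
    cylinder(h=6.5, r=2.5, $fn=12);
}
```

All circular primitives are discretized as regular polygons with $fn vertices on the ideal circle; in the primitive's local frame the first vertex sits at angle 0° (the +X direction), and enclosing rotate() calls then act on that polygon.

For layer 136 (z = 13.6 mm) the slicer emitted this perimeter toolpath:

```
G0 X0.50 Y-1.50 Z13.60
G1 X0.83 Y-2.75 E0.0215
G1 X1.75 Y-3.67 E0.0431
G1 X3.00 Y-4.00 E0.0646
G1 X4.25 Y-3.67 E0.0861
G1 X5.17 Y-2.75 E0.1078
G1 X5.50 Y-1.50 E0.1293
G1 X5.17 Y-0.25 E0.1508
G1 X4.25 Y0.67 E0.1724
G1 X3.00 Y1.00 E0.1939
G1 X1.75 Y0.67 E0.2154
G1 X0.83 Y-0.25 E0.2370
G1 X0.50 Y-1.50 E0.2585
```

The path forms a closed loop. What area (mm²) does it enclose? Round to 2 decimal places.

Apply the shoelace formula to the sequence of (X, Y) vertices; enclosed area = 18.79 mm².

18.79 mm²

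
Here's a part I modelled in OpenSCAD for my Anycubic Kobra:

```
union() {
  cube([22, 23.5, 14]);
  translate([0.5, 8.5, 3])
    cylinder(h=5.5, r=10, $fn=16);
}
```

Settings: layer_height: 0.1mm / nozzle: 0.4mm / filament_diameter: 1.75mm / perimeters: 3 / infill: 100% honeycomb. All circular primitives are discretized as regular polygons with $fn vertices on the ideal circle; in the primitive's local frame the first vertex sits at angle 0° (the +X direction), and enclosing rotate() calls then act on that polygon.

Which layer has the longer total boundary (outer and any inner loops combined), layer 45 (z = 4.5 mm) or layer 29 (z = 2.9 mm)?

layer 45 (z = 4.5 mm)

Layer 45 (z = 4.5): the cube is present — its section is the full 22×23.5 rectangle (perimeter 91.00 mm); the r=10 cylinder at (0.5, 8.5) gives a regular 16-gon of circumradius 10 (constant along its height) (perimeter = 2·16·10.000·sin(180°/16) = 62.43 mm); Combining (union): the regions partially overlap (shared area 157.61 mm²), so the edge portions inside another operand are dropped and the merged outline is re-measured after clipping — boundary = 103.10 mm. So its perimeter = 103.10 mm. Layer 29 (z = 2.9): the 22×23.5 cube contributes its full rectangle (perimeter 91.00 mm); the cylinder at (0.5, 8.5) is absent (z outside [3, 8.5]); Merging all regions: only the 22×23.5 cube is present, so the union is just that shape — boundary = 91.00 mm. So its perimeter = 91.00 mm. Layer 45 is larger (103.10 vs 91.00 mm).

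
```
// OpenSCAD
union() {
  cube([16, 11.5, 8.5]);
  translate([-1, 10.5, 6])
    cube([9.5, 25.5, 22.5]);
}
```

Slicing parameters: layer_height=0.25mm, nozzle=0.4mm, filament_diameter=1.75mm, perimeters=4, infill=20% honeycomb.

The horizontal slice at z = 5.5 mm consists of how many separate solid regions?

At z = 5.5 mm: the 16×11.5 cube contributes its full rectangle; the cube at (-1, 10.5) is absent (z outside [6, 28.5]); Taking the union: only the 16×11.5 cube is present, so the union is just that shape — 1 connected region. The result has 1 disconnected region.

1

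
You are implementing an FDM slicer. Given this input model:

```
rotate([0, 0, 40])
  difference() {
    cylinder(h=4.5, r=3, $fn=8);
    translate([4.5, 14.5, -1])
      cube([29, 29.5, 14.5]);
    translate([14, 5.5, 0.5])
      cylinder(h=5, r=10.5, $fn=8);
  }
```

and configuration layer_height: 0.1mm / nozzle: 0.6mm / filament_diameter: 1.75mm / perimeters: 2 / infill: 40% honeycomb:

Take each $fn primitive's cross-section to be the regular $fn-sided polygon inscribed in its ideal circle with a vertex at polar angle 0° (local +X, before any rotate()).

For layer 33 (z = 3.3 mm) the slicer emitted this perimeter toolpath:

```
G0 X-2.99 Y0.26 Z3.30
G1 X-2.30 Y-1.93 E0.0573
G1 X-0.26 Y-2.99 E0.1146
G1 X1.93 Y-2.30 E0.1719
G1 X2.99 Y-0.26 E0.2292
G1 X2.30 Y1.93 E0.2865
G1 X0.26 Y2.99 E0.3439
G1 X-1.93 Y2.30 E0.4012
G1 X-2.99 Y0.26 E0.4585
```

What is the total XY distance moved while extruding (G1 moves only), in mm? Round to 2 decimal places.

18.38 mm

Sum the Euclidean lengths of each G1 segment: total = 18.38 mm.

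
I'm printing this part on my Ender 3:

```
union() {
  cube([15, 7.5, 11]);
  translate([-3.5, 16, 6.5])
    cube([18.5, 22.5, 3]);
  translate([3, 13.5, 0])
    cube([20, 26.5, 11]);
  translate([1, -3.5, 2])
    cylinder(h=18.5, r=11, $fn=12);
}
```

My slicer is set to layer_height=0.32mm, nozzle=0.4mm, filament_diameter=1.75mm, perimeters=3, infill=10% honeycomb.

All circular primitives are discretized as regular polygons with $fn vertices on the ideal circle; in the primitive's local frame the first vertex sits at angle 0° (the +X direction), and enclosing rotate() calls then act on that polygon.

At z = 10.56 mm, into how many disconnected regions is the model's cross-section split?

2

At z = 10.56 mm: the cube is present — its section is the full 15×7.5 rectangle; the cube at (-3.5, 16) is not intersected at this z (z outside [6.5, 9.5]); the cube at (3, 13.5) (footprint 20×26.5) is included at this height; the r=11 cylinder at (1, -3.5) gives a regular 12-gon of circumradius 11 (constant along its height); Combining (union): the regions partially overlap (shared area 61.26 mm²), so overlapping operands fuse into one piece — 2 connected regions. The result has 2 disconnected regions.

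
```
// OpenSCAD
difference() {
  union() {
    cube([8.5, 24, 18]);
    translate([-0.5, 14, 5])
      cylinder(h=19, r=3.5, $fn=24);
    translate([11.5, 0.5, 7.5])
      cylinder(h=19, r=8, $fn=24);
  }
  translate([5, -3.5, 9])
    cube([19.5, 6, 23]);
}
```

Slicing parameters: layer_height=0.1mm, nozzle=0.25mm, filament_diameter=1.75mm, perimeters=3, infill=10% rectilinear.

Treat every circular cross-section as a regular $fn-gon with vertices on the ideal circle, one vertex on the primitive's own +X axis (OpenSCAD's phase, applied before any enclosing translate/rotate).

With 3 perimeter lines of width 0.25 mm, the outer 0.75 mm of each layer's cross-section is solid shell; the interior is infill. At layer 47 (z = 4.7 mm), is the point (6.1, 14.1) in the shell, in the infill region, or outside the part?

At z = 4.7 mm: the 8.5×24 cube contributes its full rectangle; the cylinder at (-0.5, 14) does not reach this height (z outside [5, 24]); the cylinder at (11.5, 0.5) is absent (z outside [7.5, 26.5]); Merging all regions: only the 8.5×24 cube is present, so the union is just that shape — 1 connected region; the cube at (5, -3.5) is not intersected at this z (z outside [9, 32]); After the difference (first − rest): none of the subtracted shapes is present at this height, so that combined region is unchanged — 1 connected region. Overall, the cross-section is a single solid region. The nearest boundary edge runs (8.50, 0.00)→(8.50, 24.00); distance from the point to it = 2.40 mm. The point is inside the cross-section and 2.40 mm from the nearest boundary — more than the 0.75 mm shell width (3 × 0.25), so it's in the infill interior.

infill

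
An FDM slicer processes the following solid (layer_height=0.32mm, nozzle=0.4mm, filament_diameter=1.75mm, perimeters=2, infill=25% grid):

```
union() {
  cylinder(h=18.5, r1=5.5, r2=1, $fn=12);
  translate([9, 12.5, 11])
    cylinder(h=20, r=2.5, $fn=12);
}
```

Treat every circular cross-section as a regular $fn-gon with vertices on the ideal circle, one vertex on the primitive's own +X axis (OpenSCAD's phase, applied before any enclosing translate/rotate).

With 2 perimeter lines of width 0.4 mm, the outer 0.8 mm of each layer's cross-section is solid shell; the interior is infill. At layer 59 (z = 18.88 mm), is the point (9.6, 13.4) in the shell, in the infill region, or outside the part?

infill

At z = 18.88 mm: the cone is absent (z outside [0, 18.5]); the r=2.5 cylinder at (9, 12.5) gives a regular 12-gon of circumradius 2.5 (constant along its height); Merging all regions: only the r=2.5 cylinder at (9, 12.5) is present, so the union is just that shape — 1 connected region. Overall, the cross-section is a single solid region. The nearest boundary edge runs (11.17, 13.75)→(10.25, 14.67); distance from the point to it = 1.35 mm. The point is inside the cross-section and 1.35 mm from the nearest boundary — more than the 0.8 mm shell width (2 × 0.4), so it's in the infill interior.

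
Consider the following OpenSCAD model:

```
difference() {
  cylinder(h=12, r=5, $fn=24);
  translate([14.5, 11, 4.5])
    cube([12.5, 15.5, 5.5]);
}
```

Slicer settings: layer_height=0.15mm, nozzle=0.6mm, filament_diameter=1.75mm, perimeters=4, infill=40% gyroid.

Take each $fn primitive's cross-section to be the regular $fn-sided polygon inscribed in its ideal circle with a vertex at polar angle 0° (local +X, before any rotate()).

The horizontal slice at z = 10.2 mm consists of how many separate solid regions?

1

At z = 10.2 mm: the r=5 cylinder contributes a regular 24-gon of circumradius 5; the cube at (14.5, 11) is not intersected at this z (z outside [4.5, 10]); Subtracting the remaining from the first: none of the subtracted shapes is present at this height, so the r=5 cylinder is unchanged — 1 connected region. The result has 1 disconnected region.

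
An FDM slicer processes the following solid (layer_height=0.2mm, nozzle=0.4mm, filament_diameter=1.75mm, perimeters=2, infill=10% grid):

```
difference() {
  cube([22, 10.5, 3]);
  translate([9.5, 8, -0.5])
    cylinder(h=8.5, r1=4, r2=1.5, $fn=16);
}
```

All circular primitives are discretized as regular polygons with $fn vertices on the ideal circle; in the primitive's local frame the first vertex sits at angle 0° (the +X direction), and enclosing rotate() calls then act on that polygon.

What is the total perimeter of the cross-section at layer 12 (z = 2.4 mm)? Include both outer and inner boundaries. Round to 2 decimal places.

At z = 2.4 mm: the 22×10.5 cube contributes its full rectangle (perimeter 65.00 mm); the cone at (9.5, 8) (r1=4→r2=1.5) has section circumradius 3.147 here — a regular 16-gon (perimeter = 2·16·3.147·sin(180°/16) = 19.65 mm); Taking the first minus the rest: starting from the 22×10.5 cube, the cone at (9.5, 8) partially overlaps it — only the 28.80 mm² overlap (of its 30.32 mm²) is removed, clipping the outline — boundary = 77.10 mm. Overall, the cross-section is a single solid region. Total boundary length (outer) = 77.10 mm.

77.10 mm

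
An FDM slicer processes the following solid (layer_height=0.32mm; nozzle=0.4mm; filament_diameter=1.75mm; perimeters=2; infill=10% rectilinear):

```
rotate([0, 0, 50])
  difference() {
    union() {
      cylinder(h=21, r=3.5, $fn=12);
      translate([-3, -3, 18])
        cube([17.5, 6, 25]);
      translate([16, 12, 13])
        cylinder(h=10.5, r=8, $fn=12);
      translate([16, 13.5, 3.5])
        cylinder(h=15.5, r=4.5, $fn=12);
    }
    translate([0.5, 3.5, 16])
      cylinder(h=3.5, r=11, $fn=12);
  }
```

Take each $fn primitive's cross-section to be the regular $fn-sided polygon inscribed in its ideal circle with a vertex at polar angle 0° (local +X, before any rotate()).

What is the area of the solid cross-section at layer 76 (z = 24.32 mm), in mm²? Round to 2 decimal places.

At z = 24.32 mm: the cylinder does not reach this height (z outside [0, 21]); the cube at (-3, -3) is present — its section is the full 17.5×6 rectangle (area 105.00 mm²); the cylinder at (16, 12) is not intersected at this z (z outside [13, 23.5]); the cylinder at (16, 13.5) is not intersected at this z (z outside [3.5, 19]); Merging all regions: only the 17.5×6 cube at (-3, -3) is present, so the union is just that shape — area = 105.00 mm²; the cylinder at (0.5, 3.5) is not intersected at this z (z outside [16, 19.5]); Subtracting the remaining from the first: none of the subtracted shapes is present at this height, so that combined region is unchanged — area = 105.00 mm²; (rotated 50° about Z; rotation is an isometry so areas/perimeters/island counts are preserved). Overall, the cross-section is a single solid region. Net area = 105.00 mm².

105.00 mm²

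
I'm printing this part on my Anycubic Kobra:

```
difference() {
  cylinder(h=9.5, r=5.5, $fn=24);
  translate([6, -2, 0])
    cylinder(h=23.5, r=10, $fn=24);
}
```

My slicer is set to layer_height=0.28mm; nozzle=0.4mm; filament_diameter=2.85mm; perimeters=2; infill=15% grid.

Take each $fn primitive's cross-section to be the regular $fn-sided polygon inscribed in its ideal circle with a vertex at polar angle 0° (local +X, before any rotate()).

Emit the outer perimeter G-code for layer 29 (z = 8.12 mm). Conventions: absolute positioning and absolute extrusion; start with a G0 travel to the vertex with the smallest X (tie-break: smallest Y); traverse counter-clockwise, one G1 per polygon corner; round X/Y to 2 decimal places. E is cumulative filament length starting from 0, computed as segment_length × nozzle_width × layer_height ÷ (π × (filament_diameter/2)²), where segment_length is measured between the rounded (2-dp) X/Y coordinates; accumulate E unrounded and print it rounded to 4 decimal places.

At z = 8.12 mm: the cylinder: section is a regular 24-gon, circumradius r=5.5; the r=10 cylinder at (6, -2) gives a regular 24-gon of circumradius 10 (constant along its height); After the difference (first − rest): starting from the r=5.5 cylinder, the r=10 cylinder at (6, -2) partially overlaps it — only the 80.19 mm² overlap (of its 310.58 mm²) is removed, clipping the outline — 1 connected region. The outline is a single polygon with 15 vertices. Extrusion per mm of travel: 0.4 × 0.28 / (π × 1.425²) = 0.017557. Accumulating E over each segment gives final E = 0.4023.

G0 X-5.50 Y0.00 Z8.12
G1 X-5.31 Y-1.42 E0.0252
G1 X-4.76 Y-2.75 E0.0504
G1 X-3.89 Y-3.89 E0.0756
G1 X-3.74 Y-4.01 E0.0790
G1 X-4.00 Y-2.00 E0.1146
G1 X-3.66 Y0.59 E0.1604
G1 X-2.66 Y3.00 E0.2062
G1 X-1.07 Y5.07 E0.2520
G1 X-0.62 Y5.42 E0.2621
G1 X-1.42 Y5.31 E0.2762
G1 X-2.75 Y4.76 E0.3015
G1 X-3.89 Y3.89 E0.3267
G1 X-4.76 Y2.75 E0.3519
G1 X-5.31 Y1.42 E0.3771
G1 X-5.50 Y0.00 E0.4023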